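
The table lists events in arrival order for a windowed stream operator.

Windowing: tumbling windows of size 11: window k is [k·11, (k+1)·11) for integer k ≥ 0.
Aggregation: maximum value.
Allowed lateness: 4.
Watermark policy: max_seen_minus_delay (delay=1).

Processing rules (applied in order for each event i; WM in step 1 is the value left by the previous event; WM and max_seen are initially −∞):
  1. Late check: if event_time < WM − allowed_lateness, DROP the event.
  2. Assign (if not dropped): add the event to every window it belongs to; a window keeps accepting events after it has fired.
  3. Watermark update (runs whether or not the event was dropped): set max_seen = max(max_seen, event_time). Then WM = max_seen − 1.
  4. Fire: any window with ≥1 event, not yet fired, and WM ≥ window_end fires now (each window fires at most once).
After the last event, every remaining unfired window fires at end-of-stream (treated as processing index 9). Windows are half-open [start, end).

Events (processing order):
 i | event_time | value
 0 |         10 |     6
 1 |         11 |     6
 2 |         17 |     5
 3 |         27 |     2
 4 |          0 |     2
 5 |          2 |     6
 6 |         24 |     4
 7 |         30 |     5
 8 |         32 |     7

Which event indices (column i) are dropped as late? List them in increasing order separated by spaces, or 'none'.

i=0 t=10 v=6: → [0,11); WM=9
i=1 t=11 v=6: → [11,22); WM=10
i=2 t=17 v=5: → [11,22); WM=16; [0,11) fires=6
i=3 t=27 v=2: → [22,33); WM=26; [11,22) fires=6
i=4 t=0 v=2: DROP (t<26-4); WM=26
i=5 t=2 v=6: DROP (t<26-4); WM=26
i=6 t=24 v=4: → [22,33); WM=26
i=7 t=30 v=5: → [22,33); WM=29
i=8 t=32 v=7: → [22,33); WM=31

4 5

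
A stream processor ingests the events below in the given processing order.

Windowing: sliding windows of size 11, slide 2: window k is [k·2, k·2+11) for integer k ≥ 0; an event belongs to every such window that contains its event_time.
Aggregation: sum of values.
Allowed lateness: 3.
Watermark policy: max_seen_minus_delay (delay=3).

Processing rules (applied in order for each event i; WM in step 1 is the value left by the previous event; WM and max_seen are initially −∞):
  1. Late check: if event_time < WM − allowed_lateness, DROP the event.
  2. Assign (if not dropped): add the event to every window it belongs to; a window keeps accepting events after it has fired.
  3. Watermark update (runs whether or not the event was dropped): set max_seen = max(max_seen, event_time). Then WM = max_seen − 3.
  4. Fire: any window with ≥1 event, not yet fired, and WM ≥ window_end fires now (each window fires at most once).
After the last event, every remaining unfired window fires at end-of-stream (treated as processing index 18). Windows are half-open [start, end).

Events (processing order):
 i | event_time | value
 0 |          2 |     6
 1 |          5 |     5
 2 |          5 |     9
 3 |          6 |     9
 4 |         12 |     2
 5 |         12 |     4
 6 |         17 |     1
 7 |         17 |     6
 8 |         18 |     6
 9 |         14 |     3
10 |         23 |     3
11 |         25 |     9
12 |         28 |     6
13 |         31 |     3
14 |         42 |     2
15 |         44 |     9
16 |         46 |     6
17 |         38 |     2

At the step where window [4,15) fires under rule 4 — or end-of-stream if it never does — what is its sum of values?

i=0 t=2 v=6: → [2,13),[0,11); WM=-1
i=1 t=5 v=5: → [4,15),[2,13),[0,11); WM=2
i=2 t=5 v=9: → [4,15),[2,13),[0,11); WM=2
i=3 t=6 v=9: → [6,17),[4,15),[2,13),[0,11); WM=3
i=4 t=12 v=2: → [12,23),[10,21),[8,19),[6,17),[4,15),[2,13); WM=9
i=5 t=12 v=4: → [12,23),[10,21),[8,19),[6,17),[4,15),[2,13); WM=9
i=6 t=17 v=1: → [16,27),[14,25),[12,23),[10,21),[8,19); WM=14; [0,11) fires=29 [2,13) fires=35
i=7 t=17 v=6: → [16,27),[14,25),[12,23),[10,21),[8,19); WM=14
i=8 t=18 v=6: → [18,29),[16,27),[14,25),[12,23),[10,21),[8,19); WM=15; [4,15) fires=29
i=9 t=14 v=3: → [14,25),[12,23),[10,21),[8,19),[6,17),[4,15); WM=15
i=10 t=23 v=3: → [22,33),[20,31),[18,29),[16,27),[14,25); WM=20; [6,17) fires=18 [8,19) fires=22
i=11 t=25 v=9: → [24,35),[22,33),[20,31),[18,29),[16,27); WM=22; [10,21) fires=22
i=12 t=28 v=6: → [28,39),[26,37),[24,35),[22,33),[20,31),[18,29); WM=25; [12,23) fires=22 [14,25) fires=19
i=13 t=31 v=3: → [30,41),[28,39),[26,37),[24,35),[22,33); WM=28; [16,27) fires=25
i=14 t=42 v=2: → [42,53),[40,51),[38,49),[36,47),[34,45),[32,43); WM=39; [18,29) fires=24 [20,31) fires=18 [22,33) fires=21 [24,35) fires=18 [26,37) fires=9 [28,39) fires=9
i=15 t=44 v=9: → [44,55),[42,53),[40,51),[38,49),[36,47),[34,45); WM=41; [30,41) fires=3
i=16 t=46 v=6: → [46,57),[44,55),[42,53),[40,51),[38,49),[36,47); WM=43; [32,43) fires=2
i=17 t=38 v=2: DROP (t<43-3); WM=43

29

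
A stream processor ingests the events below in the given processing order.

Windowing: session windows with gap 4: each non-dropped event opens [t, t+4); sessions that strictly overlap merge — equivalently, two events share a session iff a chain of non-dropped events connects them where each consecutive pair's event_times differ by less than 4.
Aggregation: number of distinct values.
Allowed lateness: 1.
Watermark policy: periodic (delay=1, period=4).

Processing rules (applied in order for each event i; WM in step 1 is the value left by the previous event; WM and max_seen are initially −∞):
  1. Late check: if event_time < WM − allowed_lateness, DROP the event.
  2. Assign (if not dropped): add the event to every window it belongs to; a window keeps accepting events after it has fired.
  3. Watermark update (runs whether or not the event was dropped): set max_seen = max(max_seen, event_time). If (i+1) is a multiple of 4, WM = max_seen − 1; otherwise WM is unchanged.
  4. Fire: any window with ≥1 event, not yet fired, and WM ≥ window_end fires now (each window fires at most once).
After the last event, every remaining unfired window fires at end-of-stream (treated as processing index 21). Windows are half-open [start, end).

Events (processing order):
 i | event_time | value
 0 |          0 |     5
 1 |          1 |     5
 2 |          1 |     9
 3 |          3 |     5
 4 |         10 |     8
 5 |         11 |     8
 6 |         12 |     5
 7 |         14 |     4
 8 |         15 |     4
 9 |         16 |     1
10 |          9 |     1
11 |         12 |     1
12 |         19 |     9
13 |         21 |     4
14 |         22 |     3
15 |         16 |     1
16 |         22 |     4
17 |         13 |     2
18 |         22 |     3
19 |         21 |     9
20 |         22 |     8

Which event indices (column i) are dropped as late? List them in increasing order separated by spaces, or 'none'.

i=0 t=0 v=5: → [0,4); WM=−∞
i=1 t=1 v=5: → [0,5); WM=−∞
i=2 t=1 v=9: → [0,5); WM=−∞
i=3 t=3 v=5: → [0,7); WM=2
i=4 t=10 v=8: → [10,14); WM=2
i=5 t=11 v=8: → [10,15); WM=2
i=6 t=12 v=5: → [10,16); WM=2
i=7 t=14 v=4: → [10,18); WM=13
i=8 t=15 v=4: → [10,19); WM=13
i=9 t=16 v=1: → [10,20); WM=13
i=10 t=9 v=1: DROP (t<13-1); WM=13
i=11 t=12 v=1: → [10,20); WM=15
i=12 t=19 v=9: → [10,23); WM=15
i=13 t=21 v=4: → [10,25); WM=15
i=14 t=22 v=3: → [10,26); WM=15
i=15 t=16 v=1: → [10,26); WM=21
i=16 t=22 v=4: → [10,26); WM=21
i=17 t=13 v=2: DROP (t<21-1); WM=21
i=18 t=22 v=3: → [10,26); WM=21
i=19 t=21 v=9: → [10,26); WM=21
i=20 t=22 v=8: → [10,26); WM=21

10 17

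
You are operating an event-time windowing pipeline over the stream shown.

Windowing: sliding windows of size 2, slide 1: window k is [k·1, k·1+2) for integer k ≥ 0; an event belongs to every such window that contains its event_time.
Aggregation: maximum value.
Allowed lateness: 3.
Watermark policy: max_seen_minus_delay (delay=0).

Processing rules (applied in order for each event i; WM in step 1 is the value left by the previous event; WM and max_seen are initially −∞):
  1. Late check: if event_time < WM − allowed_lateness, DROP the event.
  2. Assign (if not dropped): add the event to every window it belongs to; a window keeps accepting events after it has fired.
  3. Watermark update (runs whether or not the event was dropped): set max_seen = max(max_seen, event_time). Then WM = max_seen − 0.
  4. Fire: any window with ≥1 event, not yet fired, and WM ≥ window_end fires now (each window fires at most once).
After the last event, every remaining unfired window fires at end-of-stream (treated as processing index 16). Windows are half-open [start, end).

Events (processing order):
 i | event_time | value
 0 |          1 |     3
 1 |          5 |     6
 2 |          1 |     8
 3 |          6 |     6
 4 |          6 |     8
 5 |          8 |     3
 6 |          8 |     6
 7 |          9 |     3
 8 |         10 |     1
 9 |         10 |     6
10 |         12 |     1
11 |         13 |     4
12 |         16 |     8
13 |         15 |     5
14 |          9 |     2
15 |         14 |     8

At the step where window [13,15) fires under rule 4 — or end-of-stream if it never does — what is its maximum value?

i=0 t=1 v=3: → [1,3),[0,2); WM=1
i=1 t=5 v=6: → [5,7),[4,6); WM=5; [0,2) fires=3 [1,3) fires=3
i=2 t=1 v=8: DROP (t<5-3); WM=5
i=3 t=6 v=6: → [6,8),[5,7); WM=6; [4,6) fires=6
i=4 t=6 v=8: → [6,8),[5,7); WM=6
i=5 t=8 v=3: → [8,10),[7,9); WM=8; [5,7) fires=8 [6,8) fires=8
i=6 t=8 v=6: → [8,10),[7,9); WM=8
i=7 t=9 v=3: → [9,11),[8,10); WM=9; [7,9) fires=6
i=8 t=10 v=1: → [10,12),[9,11); WM=10; [8,10) fires=6
i=9 t=10 v=6: → [10,12),[9,11); WM=10
i=10 t=12 v=1: → [12,14),[11,13); WM=12; [9,11) fires=6 [10,12) fires=6
i=11 t=13 v=4: → [13,15),[12,14); WM=13; [11,13) fires=1
i=12 t=16 v=8: → [16,18),[15,17); WM=16; [12,14) fires=4 [13,15) fires=4
i=13 t=15 v=5: → [15,17),[14,16); WM=16; [14,16) fires=5
i=14 t=9 v=2: DROP (t<16-3); WM=16
i=15 t=14 v=8: → [14,16),[13,15); WM=16

4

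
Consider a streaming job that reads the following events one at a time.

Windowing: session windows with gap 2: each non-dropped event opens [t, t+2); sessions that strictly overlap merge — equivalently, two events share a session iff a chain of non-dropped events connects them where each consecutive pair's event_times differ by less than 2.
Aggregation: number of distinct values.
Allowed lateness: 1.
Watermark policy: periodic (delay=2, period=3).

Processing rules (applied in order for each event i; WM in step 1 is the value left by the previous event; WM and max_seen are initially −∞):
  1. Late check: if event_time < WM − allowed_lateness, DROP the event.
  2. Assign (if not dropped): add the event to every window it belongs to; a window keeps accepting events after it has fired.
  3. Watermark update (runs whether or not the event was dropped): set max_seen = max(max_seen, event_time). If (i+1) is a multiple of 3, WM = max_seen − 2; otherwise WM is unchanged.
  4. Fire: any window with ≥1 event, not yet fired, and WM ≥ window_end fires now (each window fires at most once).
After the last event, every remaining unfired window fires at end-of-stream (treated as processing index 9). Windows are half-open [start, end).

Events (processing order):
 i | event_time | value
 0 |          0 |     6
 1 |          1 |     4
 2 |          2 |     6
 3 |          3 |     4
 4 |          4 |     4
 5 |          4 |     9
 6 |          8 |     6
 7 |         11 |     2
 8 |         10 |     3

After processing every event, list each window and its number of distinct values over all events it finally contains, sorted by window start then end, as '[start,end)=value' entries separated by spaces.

[0,6)=3 [8,10)=1 [10,13)=2

i=0 t=0 v=6: → [0,2); WM=−∞
i=1 t=1 v=4: → [0,3); WM=−∞
i=2 t=2 v=6: → [0,4); WM=0
i=3 t=3 v=4: → [0,5); WM=0
i=4 t=4 v=4: → [0,6); WM=0
i=5 t=4 v=9: → [0,6); WM=2
i=6 t=8 v=6: → [8,10); WM=2
i=7 t=11 v=2: → [11,13); WM=2
i=8 t=10 v=3: → [10,13); WM=9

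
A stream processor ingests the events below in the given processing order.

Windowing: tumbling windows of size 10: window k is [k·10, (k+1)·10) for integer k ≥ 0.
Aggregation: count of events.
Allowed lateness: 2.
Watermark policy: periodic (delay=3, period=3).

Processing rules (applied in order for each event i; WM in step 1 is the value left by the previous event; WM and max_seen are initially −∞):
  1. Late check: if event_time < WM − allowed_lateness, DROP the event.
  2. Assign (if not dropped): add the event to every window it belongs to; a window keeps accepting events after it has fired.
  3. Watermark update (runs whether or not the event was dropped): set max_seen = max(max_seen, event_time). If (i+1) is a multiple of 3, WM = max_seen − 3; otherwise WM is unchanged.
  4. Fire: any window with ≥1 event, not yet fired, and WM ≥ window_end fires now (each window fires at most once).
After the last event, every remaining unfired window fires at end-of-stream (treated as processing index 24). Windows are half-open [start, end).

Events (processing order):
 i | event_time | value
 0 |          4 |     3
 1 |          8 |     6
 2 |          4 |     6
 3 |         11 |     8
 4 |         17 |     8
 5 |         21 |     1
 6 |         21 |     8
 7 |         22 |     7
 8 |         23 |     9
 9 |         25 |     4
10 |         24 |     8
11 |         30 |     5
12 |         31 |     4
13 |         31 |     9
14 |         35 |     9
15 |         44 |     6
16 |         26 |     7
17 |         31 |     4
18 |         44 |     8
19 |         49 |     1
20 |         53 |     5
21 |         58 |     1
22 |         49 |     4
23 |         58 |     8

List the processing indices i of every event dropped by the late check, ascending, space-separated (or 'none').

16

i=0 t=4 v=3: → [0,10); WM=−∞
i=1 t=8 v=6: → [0,10); WM=−∞
i=2 t=4 v=6: → [0,10); WM=5
i=3 t=11 v=8: → [10,20); WM=5
i=4 t=17 v=8: → [10,20); WM=5
i=5 t=21 v=1: → [20,30); WM=18; [0,10) fires=3
i=6 t=21 v=8: → [20,30); WM=18
i=7 t=22 v=7: → [20,30); WM=18
i=8 t=23 v=9: → [20,30); WM=20; [10,20) fires=2
i=9 t=25 v=4: → [20,30); WM=20
i=10 t=24 v=8: → [20,30); WM=20
i=11 t=30 v=5: → [30,40); WM=27
i=12 t=31 v=4: → [30,40); WM=27
i=13 t=31 v=9: → [30,40); WM=27
i=14 t=35 v=9: → [30,40); WM=32; [20,30) fires=6
i=15 t=44 v=6: → [40,50); WM=32
i=16 t=26 v=7: DROP (t<32-2); WM=32
i=17 t=31 v=4: → [30,40); WM=41; [30,40) fires=5
i=18 t=44 v=8: → [40,50); WM=41
i=19 t=49 v=1: → [40,50); WM=41
i=20 t=53 v=5: → [50,60); WM=50; [40,50) fires=3
i=21 t=58 v=1: → [50,60); WM=50
i=22 t=49 v=4: → [40,50); WM=50
i=23 t=58 v=8: → [50,60); WM=55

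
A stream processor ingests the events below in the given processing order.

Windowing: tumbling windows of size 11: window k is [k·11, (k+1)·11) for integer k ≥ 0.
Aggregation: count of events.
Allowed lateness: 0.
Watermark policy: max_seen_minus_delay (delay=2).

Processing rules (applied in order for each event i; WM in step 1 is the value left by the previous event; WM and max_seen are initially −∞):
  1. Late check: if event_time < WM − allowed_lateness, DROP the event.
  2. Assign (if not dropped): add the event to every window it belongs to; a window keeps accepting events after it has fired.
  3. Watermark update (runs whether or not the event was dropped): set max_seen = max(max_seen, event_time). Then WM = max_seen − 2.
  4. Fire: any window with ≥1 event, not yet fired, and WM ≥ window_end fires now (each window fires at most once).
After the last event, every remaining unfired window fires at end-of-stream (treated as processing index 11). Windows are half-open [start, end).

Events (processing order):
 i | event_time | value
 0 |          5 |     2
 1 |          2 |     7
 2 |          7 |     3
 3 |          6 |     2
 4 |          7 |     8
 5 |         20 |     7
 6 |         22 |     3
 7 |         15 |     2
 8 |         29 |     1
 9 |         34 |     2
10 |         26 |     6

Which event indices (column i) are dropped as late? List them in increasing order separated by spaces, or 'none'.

i=0 t=5 v=2: → [0,11); WM=3
i=1 t=2 v=7: DROP (t<3-0); WM=3
i=2 t=7 v=3: → [0,11); WM=5
i=3 t=6 v=2: → [0,11); WM=5
i=4 t=7 v=8: → [0,11); WM=5
i=5 t=20 v=7: → [11,22); WM=18; [0,11) fires=4
i=6 t=22 v=3: → [22,33); WM=20
i=7 t=15 v=2: DROP (t<20-0); WM=20
i=8 t=29 v=1: → [22,33); WM=27; [11,22) fires=1
i=9 t=34 v=2: → [33,44); WM=32
i=10 t=26 v=6: DROP (t<32-0); WM=32

1 7 10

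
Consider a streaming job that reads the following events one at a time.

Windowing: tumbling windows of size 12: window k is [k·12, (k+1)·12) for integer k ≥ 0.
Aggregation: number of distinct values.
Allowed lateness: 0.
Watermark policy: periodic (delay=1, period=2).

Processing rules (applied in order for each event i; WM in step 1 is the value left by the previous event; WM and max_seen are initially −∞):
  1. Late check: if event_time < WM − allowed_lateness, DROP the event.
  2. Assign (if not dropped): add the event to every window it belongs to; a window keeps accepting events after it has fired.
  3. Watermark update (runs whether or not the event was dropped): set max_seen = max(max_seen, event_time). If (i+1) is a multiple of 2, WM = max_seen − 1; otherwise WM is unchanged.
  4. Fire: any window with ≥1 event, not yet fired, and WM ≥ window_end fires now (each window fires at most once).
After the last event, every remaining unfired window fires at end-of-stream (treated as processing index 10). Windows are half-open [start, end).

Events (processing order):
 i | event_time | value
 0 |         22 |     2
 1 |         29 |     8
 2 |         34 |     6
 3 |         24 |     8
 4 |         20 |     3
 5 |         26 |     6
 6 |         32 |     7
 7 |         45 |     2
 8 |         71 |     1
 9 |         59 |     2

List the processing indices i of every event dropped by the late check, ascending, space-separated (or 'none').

i=0 t=22 v=2: → [12,24); WM=−∞
i=1 t=29 v=8: → [24,36); WM=28; [12,24) fires=1
i=2 t=34 v=6: → [24,36); WM=28
i=3 t=24 v=8: DROP (t<28-0); WM=33
i=4 t=20 v=3: DROP (t<33-0); WM=33
i=5 t=26 v=6: DROP (t<33-0); WM=33
i=6 t=32 v=7: DROP (t<33-0); WM=33
i=7 t=45 v=2: → [36,48); WM=44; [24,36) fires=2
i=8 t=71 v=1: → [60,72); WM=44
i=9 t=59 v=2: → [48,60); WM=70; [36,48) fires=1 [48,60) fires=1

3 4 5 6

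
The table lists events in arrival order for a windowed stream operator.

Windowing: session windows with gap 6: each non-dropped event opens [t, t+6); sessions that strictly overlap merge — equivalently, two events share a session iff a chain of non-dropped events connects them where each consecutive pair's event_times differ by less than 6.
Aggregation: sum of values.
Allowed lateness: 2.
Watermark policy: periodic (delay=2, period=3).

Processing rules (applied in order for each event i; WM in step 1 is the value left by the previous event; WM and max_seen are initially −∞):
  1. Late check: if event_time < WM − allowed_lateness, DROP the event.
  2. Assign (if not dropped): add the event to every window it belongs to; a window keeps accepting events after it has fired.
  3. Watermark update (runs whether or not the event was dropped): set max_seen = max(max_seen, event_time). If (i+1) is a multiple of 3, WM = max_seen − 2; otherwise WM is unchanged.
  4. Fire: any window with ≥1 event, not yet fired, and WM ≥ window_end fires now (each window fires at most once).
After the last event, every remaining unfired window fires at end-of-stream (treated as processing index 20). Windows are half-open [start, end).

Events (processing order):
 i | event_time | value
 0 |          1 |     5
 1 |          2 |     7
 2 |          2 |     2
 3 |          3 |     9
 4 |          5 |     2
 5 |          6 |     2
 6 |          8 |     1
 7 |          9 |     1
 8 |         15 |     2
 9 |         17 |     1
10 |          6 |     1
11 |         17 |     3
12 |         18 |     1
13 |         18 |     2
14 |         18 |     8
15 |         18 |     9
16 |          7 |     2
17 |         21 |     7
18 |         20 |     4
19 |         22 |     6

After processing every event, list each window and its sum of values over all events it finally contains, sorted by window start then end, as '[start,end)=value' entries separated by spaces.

i=0 t=1 v=5: → [1,7); WM=−∞
i=1 t=2 v=7: → [1,8); WM=−∞
i=2 t=2 v=2: → [1,8); WM=0
i=3 t=3 v=9: → [1,9); WM=0
i=4 t=5 v=2: → [1,11); WM=0
i=5 t=6 v=2: → [1,12); WM=4
i=6 t=8 v=1: → [1,14); WM=4
i=7 t=9 v=1: → [1,15); WM=4
i=8 t=15 v=2: → [15,21); WM=13
i=9 t=17 v=1: → [15,23); WM=13
i=10 t=6 v=1: DROP (t<13-2); WM=13
i=11 t=17 v=3: → [15,23); WM=15
i=12 t=18 v=1: → [15,24); WM=15
i=13 t=18 v=2: → [15,24); WM=15
i=14 t=18 v=8: → [15,24); WM=16
i=15 t=18 v=9: → [15,24); WM=16
i=16 t=7 v=2: DROP (t<16-2); WM=16
i=17 t=21 v=7: → [15,27); WM=19
i=18 t=20 v=4: → [15,27); WM=19
i=19 t=22 v=6: → [15,28); WM=19

[1,15)=29 [15,28)=43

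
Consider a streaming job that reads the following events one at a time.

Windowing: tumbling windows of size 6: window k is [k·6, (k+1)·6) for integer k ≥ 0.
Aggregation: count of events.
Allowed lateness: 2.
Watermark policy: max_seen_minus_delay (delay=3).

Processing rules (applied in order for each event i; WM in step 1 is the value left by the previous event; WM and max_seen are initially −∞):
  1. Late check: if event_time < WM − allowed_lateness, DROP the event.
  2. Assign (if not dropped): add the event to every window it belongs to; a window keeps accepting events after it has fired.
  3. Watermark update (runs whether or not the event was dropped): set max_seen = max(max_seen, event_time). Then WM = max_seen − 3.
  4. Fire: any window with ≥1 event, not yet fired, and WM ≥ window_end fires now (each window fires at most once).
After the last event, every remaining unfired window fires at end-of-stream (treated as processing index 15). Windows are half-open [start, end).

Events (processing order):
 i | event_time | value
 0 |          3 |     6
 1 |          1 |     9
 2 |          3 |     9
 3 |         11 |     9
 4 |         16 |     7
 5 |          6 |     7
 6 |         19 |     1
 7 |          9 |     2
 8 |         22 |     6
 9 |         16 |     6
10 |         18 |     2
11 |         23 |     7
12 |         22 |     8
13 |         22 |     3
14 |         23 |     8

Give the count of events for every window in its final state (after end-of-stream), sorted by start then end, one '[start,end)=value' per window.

i=0 t=3 v=6: → [0,6); WM=0
i=1 t=1 v=9: → [0,6); WM=0
i=2 t=3 v=9: → [0,6); WM=0
i=3 t=11 v=9: → [6,12); WM=8; [0,6) fires=3
i=4 t=16 v=7: → [12,18); WM=13; [6,12) fires=1
i=5 t=6 v=7: DROP (t<13-2); WM=13
i=6 t=19 v=1: → [18,24); WM=16
i=7 t=9 v=2: DROP (t<16-2); WM=16
i=8 t=22 v=6: → [18,24); WM=19; [12,18) fires=1
i=9 t=16 v=6: DROP (t<19-2); WM=19
i=10 t=18 v=2: → [18,24); WM=19
i=11 t=23 v=7: → [18,24); WM=20
i=12 t=22 v=8: → [18,24); WM=20
i=13 t=22 v=3: → [18,24); WM=20
i=14 t=23 v=8: → [18,24); WM=20

[0,6)=3 [6,12)=1 [12,18)=1 [18,24)=7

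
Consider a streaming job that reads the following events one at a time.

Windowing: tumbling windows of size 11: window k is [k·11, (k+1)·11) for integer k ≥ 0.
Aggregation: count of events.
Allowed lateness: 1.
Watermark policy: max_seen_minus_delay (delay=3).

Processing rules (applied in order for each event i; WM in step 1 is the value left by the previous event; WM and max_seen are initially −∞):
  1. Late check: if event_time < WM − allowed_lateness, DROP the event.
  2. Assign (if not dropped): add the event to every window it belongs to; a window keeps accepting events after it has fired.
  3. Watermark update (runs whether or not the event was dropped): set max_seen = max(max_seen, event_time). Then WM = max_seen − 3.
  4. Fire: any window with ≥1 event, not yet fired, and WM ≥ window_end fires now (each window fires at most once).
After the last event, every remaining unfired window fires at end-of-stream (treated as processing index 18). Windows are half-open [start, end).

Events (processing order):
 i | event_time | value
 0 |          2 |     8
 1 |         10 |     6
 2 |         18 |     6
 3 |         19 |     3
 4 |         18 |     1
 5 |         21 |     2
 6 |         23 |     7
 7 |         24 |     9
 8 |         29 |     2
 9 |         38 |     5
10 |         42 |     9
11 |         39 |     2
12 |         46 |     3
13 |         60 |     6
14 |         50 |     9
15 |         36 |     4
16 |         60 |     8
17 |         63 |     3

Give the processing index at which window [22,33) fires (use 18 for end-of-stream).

9

i=0 t=2 v=8: → [0,11); WM=-1
i=1 t=10 v=6: → [0,11); WM=7
i=2 t=18 v=6: → [11,22); WM=15; [0,11) fires=2
i=3 t=19 v=3: → [11,22); WM=16
i=4 t=18 v=1: → [11,22); WM=16
i=5 t=21 v=2: → [11,22); WM=18
i=6 t=23 v=7: → [22,33); WM=20
i=7 t=24 v=9: → [22,33); WM=21
i=8 t=29 v=2: → [22,33); WM=26; [11,22) fires=4
i=9 t=38 v=5: → [33,44); WM=35; [22,33) fires=3
i=10 t=42 v=9: → [33,44); WM=39
i=11 t=39 v=2: → [33,44); WM=39
i=12 t=46 v=3: → [44,55); WM=43
i=13 t=60 v=6: → [55,66); WM=57; [33,44) fires=3 [44,55) fires=1
i=14 t=50 v=9: DROP (t<57-1); WM=57
i=15 t=36 v=4: DROP (t<57-1); WM=57
i=16 t=60 v=8: → [55,66); WM=57
i=17 t=63 v=3: → [55,66); WM=60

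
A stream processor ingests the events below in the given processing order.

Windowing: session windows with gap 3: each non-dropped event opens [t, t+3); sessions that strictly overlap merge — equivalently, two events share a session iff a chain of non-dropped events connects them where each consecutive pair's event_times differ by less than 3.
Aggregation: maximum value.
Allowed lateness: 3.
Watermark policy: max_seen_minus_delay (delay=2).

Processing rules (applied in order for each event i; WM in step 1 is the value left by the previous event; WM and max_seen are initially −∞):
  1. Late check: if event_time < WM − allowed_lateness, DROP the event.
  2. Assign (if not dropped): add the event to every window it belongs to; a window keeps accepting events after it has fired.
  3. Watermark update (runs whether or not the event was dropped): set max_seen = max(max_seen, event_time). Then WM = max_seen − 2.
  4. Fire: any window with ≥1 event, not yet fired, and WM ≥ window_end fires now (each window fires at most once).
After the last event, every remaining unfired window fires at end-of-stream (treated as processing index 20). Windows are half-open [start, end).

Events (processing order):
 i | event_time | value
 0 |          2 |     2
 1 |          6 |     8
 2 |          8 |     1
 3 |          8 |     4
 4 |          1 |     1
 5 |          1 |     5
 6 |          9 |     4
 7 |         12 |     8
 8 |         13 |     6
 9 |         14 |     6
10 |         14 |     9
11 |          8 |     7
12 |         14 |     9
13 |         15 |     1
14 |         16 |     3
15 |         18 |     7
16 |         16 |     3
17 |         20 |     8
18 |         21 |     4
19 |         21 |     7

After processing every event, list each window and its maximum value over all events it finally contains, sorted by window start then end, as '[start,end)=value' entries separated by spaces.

[2,5)=2 [6,12)=8 [12,24)=9

i=0 t=2 v=2: → [2,5); WM=0
i=1 t=6 v=8: → [6,9); WM=4
i=2 t=8 v=1: → [6,11); WM=6
i=3 t=8 v=4: → [6,11); WM=6
i=4 t=1 v=1: DROP (t<6-3); WM=6
i=5 t=1 v=5: DROP (t<6-3); WM=6
i=6 t=9 v=4: → [6,12); WM=7
i=7 t=12 v=8: → [12,15); WM=10
i=8 t=13 v=6: → [12,16); WM=11
i=9 t=14 v=6: → [12,17); WM=12
i=10 t=14 v=9: → [12,17); WM=12
i=11 t=8 v=7: DROP (t<12-3); WM=12
i=12 t=14 v=9: → [12,17); WM=12
i=13 t=15 v=1: → [12,18); WM=13
i=14 t=16 v=3: → [12,19); WM=14
i=15 t=18 v=7: → [12,21); WM=16
i=16 t=16 v=3: → [12,21); WM=16
i=17 t=20 v=8: → [12,23); WM=18
i=18 t=21 v=4: → [12,24); WM=19
i=19 t=21 v=7: → [12,24); WM=19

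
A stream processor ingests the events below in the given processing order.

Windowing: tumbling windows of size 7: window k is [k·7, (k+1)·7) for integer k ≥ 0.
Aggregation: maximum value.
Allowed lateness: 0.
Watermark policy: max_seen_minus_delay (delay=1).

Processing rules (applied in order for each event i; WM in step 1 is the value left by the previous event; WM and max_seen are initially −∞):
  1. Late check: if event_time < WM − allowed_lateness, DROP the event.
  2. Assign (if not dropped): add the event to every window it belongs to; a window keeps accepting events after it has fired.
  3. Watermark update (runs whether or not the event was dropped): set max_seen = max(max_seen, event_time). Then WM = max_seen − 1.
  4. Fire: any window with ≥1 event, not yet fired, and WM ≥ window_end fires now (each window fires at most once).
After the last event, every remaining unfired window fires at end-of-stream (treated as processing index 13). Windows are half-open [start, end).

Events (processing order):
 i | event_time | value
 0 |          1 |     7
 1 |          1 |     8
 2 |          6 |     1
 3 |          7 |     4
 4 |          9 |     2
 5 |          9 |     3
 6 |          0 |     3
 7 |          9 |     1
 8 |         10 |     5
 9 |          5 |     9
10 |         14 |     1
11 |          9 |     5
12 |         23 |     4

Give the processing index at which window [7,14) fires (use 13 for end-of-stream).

12

i=0 t=1 v=7: → [0,7); WM=0
i=1 t=1 v=8: → [0,7); WM=0
i=2 t=6 v=1: → [0,7); WM=5
i=3 t=7 v=4: → [7,14); WM=6
i=4 t=9 v=2: → [7,14); WM=8; [0,7) fires=8
i=5 t=9 v=3: → [7,14); WM=8
i=6 t=0 v=3: DROP (t<8-0); WM=8
i=7 t=9 v=1: → [7,14); WM=8
i=8 t=10 v=5: → [7,14); WM=9
i=9 t=5 v=9: DROP (t<9-0); WM=9
i=10 t=14 v=1: → [14,21); WM=13
i=11 t=9 v=5: DROP (t<13-0); WM=13
i=12 t=23 v=4: → [21,28); WM=22; [7,14) fires=5 [14,21) fires=1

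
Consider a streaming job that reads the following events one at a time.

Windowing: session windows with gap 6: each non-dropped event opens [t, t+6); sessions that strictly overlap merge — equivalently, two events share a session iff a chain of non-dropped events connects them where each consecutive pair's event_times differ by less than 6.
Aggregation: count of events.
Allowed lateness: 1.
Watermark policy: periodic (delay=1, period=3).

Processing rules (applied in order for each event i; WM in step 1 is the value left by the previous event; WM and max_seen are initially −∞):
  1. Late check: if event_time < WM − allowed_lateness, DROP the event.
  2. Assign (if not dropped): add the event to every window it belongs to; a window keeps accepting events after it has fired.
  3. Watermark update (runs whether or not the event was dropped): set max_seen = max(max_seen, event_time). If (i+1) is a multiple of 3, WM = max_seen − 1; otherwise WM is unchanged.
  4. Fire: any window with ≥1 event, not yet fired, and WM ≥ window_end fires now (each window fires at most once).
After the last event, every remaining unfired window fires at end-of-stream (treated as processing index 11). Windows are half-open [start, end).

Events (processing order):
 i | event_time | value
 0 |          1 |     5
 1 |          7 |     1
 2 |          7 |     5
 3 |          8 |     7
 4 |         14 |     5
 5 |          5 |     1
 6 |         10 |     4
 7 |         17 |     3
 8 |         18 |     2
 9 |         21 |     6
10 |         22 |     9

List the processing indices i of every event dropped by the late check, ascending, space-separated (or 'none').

6

i=0 t=1 v=5: → [1,7); WM=−∞
i=1 t=7 v=1: → [7,13); WM=−∞
i=2 t=7 v=5: → [7,13); WM=6
i=3 t=8 v=7: → [7,14); WM=6
i=4 t=14 v=5: → [14,20); WM=6
i=5 t=5 v=1: → [1,14); WM=13
i=6 t=10 v=4: DROP (t<13-1); WM=13
i=7 t=17 v=3: → [14,23); WM=13
i=8 t=18 v=2: → [14,24); WM=17
i=9 t=21 v=6: → [14,27); WM=17
i=10 t=22 v=9: → [14,28); WM=17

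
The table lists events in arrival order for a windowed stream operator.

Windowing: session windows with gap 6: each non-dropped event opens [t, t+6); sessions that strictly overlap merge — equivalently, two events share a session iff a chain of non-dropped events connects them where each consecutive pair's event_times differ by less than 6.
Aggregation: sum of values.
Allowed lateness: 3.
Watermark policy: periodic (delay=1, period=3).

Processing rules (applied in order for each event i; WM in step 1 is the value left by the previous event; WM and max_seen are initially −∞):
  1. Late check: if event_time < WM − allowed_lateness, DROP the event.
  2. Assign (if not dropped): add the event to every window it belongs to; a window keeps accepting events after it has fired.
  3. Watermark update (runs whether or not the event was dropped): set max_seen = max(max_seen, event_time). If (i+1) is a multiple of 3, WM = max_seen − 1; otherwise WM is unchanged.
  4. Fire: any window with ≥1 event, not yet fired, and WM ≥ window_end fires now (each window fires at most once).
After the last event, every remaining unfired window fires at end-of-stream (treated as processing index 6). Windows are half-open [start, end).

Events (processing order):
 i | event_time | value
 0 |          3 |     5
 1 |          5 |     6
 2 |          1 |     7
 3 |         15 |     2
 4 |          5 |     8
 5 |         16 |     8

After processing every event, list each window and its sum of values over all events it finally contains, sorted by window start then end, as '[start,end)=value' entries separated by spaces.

i=0 t=3 v=5: → [3,9); WM=−∞
i=1 t=5 v=6: → [3,11); WM=−∞
i=2 t=1 v=7: → [1,11); WM=4
i=3 t=15 v=2: → [15,21); WM=4
i=4 t=5 v=8: → [1,11); WM=4
i=5 t=16 v=8: → [15,22); WM=15

[1,11)=26 [15,22)=10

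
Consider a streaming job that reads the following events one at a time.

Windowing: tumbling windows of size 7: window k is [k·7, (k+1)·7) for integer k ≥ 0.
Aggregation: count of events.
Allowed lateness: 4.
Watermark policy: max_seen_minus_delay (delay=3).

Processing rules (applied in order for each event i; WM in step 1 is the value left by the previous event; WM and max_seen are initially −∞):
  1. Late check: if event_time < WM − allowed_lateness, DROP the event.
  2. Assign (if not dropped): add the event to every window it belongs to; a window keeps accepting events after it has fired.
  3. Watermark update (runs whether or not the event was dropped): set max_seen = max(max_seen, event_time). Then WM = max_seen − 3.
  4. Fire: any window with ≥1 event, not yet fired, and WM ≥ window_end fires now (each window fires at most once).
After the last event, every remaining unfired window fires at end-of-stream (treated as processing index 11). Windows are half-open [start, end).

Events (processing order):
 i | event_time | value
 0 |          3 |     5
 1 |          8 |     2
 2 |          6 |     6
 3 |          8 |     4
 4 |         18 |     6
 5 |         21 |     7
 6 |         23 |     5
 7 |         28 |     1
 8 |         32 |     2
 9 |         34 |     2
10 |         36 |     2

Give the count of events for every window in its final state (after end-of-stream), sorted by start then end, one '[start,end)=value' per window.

[0,7)=2 [7,14)=2 [14,21)=1 [21,28)=2 [28,35)=3 [35,42)=1

i=0 t=3 v=5: → [0,7); WM=0
i=1 t=8 v=2: → [7,14); WM=5
i=2 t=6 v=6: → [0,7); WM=5
i=3 t=8 v=4: → [7,14); WM=5
i=4 t=18 v=6: → [14,21); WM=15; [0,7) fires=2 [7,14) fires=2
i=5 t=21 v=7: → [21,28); WM=18
i=6 t=23 v=5: → [21,28); WM=20
i=7 t=28 v=1: → [28,35); WM=25; [14,21) fires=1
i=8 t=32 v=2: → [28,35); WM=29; [21,28) fires=2
i=9 t=34 v=2: → [28,35); WM=31
i=10 t=36 v=2: → [35,42); WM=33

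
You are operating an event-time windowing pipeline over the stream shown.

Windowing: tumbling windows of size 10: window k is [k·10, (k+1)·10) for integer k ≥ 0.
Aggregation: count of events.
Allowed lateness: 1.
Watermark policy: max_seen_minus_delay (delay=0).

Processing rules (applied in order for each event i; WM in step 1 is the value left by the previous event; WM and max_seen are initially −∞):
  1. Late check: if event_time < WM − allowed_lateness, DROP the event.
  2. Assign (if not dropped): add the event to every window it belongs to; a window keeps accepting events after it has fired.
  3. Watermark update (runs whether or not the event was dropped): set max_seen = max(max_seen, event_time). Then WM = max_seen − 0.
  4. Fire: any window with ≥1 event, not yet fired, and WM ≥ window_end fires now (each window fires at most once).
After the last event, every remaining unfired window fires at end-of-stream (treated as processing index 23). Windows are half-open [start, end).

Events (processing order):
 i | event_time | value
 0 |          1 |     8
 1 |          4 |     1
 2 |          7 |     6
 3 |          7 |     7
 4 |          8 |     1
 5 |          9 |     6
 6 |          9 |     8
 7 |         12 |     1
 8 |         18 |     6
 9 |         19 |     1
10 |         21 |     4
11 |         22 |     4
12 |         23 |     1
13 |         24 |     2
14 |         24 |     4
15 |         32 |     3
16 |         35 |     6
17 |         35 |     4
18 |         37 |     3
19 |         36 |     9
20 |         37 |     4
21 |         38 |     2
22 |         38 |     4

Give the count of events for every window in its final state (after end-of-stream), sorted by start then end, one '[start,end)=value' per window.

i=0 t=1 v=8: → [0,10); WM=1
i=1 t=4 v=1: → [0,10); WM=4
i=2 t=7 v=6: → [0,10); WM=7
i=3 t=7 v=7: → [0,10); WM=7
i=4 t=8 v=1: → [0,10); WM=8
i=5 t=9 v=6: → [0,10); WM=9
i=6 t=9 v=8: → [0,10); WM=9
i=7 t=12 v=1: → [10,20); WM=12; [0,10) fires=7
i=8 t=18 v=6: → [10,20); WM=18
i=9 t=19 v=1: → [10,20); WM=19
i=10 t=21 v=4: → [20,30); WM=21; [10,20) fires=3
i=11 t=22 v=4: → [20,30); WM=22
i=12 t=23 v=1: → [20,30); WM=23
i=13 t=24 v=2: → [20,30); WM=24
i=14 t=24 v=4: → [20,30); WM=24
i=15 t=32 v=3: → [30,40); WM=32; [20,30) fires=5
i=16 t=35 v=6: → [30,40); WM=35
i=17 t=35 v=4: → [30,40); WM=35
i=18 t=37 v=3: → [30,40); WM=37
i=19 t=36 v=9: → [30,40); WM=37
i=20 t=37 v=4: → [30,40); WM=37
i=21 t=38 v=2: → [30,40); WM=38
i=22 t=38 v=4: → [30,40); WM=38

[0,10)=7 [10,20)=3 [20,30)=5 [30,40)=8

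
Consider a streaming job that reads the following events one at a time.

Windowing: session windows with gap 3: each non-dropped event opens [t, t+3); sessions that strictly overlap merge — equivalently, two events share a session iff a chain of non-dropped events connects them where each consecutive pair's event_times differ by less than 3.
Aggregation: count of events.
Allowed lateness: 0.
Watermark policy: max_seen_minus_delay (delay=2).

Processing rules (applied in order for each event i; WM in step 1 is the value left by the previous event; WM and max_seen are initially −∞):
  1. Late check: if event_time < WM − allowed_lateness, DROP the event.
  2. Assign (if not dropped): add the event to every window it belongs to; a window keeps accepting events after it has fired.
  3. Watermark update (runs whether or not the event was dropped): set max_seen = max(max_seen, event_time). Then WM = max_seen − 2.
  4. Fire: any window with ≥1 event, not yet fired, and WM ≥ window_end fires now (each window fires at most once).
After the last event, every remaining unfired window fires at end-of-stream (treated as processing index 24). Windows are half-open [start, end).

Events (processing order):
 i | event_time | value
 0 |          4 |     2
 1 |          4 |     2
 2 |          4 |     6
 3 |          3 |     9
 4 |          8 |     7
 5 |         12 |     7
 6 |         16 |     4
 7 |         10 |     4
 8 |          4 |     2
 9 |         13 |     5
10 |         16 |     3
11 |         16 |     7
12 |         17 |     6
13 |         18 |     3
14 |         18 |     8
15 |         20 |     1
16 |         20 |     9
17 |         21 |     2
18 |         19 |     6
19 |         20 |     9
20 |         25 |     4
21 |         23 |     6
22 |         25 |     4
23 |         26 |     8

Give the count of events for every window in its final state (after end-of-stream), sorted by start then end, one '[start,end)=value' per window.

[3,7)=4 [8,11)=1 [12,15)=1 [16,29)=15

i=0 t=4 v=2: → [4,7); WM=2
i=1 t=4 v=2: → [4,7); WM=2
i=2 t=4 v=6: → [4,7); WM=2
i=3 t=3 v=9: → [3,7); WM=2
i=4 t=8 v=7: → [8,11); WM=6
i=5 t=12 v=7: → [12,15); WM=10
i=6 t=16 v=4: → [16,19); WM=14
i=7 t=10 v=4: DROP (t<14-0); WM=14
i=8 t=4 v=2: DROP (t<14-0); WM=14
i=9 t=13 v=5: DROP (t<14-0); WM=14
i=10 t=16 v=3: → [16,19); WM=14
i=11 t=16 v=7: → [16,19); WM=14
i=12 t=17 v=6: → [16,20); WM=15
i=13 t=18 v=3: → [16,21); WM=16
i=14 t=18 v=8: → [16,21); WM=16
i=15 t=20 v=1: → [16,23); WM=18
i=16 t=20 v=9: → [16,23); WM=18
i=17 t=21 v=2: → [16,24); WM=19
i=18 t=19 v=6: → [16,24); WM=19
i=19 t=20 v=9: → [16,24); WM=19
i=20 t=25 v=4: → [25,28); WM=23
i=21 t=23 v=6: → [16,28); WM=23
i=22 t=25 v=4: → [16,28); WM=23
i=23 t=26 v=8: → [16,29); WM=24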